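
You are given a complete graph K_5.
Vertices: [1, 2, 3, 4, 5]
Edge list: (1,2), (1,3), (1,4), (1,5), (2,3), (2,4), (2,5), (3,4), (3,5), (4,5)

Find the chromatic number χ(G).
χ(G) = 5

Clique number ω(G) = 5 (lower bound: χ ≥ ω).
The clique on [1, 2, 3, 4, 5] has size 5, forcing χ ≥ 5, and the coloring below uses 5 colors, so χ(G) = 5.
A valid 5-coloring: color 1: [4]; color 2: [2]; color 3: [3]; color 4: [5]; color 5: [1].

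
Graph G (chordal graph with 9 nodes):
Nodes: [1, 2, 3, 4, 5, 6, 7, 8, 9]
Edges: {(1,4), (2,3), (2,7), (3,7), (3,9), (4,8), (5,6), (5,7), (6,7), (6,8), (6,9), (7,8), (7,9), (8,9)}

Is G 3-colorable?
No, G is not 3-colorable

The clique on vertices [6, 7, 8, 9] has size 4 > 3, so it alone needs 4 colors.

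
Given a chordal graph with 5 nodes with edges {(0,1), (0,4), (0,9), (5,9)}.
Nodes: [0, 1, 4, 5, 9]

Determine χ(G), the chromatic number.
Clique number ω(G) = 2 (lower bound: χ ≥ ω).
The graph is bipartite (no odd cycle), so 2 colors suffice: χ(G) = 2.
A valid 2-coloring: color 1: [0, 5]; color 2: [1, 4, 9].

χ(G) = 2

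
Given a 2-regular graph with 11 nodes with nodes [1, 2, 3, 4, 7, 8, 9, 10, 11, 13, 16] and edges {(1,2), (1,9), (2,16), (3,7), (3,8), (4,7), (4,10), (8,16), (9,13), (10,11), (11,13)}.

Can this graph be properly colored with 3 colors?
A valid 3-coloring: color 1: [3, 4, 9, 11, 16]; color 2: [1, 7, 8, 10, 13]; color 3: [2].
(χ(G) = 3 ≤ 3.)

Yes, G is 3-colorable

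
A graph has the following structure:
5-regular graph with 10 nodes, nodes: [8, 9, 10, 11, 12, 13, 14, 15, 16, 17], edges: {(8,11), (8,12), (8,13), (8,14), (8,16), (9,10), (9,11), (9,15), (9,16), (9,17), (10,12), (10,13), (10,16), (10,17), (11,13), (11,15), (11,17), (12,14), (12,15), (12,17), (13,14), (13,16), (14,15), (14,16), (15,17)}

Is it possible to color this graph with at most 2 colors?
The clique on vertices [8, 13, 14, 16] has size 4 > 2, so it alone needs 4 colors.

No, G is not 2-colorable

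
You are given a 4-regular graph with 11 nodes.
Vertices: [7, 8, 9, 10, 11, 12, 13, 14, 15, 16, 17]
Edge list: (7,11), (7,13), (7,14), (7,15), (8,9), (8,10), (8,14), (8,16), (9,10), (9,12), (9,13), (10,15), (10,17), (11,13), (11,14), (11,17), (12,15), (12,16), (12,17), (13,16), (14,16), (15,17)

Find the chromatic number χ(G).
Clique number ω(G) = 3 (lower bound: χ ≥ ω).
The clique on [7, 11, 13] has size 3, forcing χ ≥ 3, and the coloring below uses 3 colors, so χ(G) = 3.
A valid 3-coloring: color 1: [7, 9, 16, 17]; color 2: [8, 11, 15]; color 3: [10, 12, 13, 14].

χ(G) = 3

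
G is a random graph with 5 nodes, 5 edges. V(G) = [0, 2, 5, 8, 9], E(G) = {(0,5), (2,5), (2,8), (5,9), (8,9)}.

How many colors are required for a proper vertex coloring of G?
χ(G) = 2

Clique number ω(G) = 2 (lower bound: χ ≥ ω).
The graph is bipartite (no odd cycle), so 2 colors suffice: χ(G) = 2.
A valid 2-coloring: color 1: [5, 8]; color 2: [0, 2, 9].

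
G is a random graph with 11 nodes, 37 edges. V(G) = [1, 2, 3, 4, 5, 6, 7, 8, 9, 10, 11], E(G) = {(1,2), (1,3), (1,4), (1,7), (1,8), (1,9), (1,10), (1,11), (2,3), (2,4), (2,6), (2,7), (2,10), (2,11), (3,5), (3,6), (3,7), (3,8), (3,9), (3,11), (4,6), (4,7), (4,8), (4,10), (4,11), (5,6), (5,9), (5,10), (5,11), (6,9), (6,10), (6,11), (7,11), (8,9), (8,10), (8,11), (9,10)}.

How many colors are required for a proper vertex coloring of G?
χ(G) = 5

Clique number ω(G) = 5 (lower bound: χ ≥ ω).
The clique on [1, 2, 3, 7, 11] has size 5, forcing χ ≥ 5, and the coloring below uses 5 colors, so χ(G) = 5.
A valid 5-coloring: color 1: [3, 4]; color 2: [1, 5]; color 3: [10, 11]; color 4: [2, 9]; color 5: [6, 7, 8].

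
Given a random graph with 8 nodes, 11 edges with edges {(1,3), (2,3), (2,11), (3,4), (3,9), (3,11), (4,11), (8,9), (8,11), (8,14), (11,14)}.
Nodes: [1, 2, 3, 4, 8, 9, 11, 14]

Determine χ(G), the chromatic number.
Clique number ω(G) = 3 (lower bound: χ ≥ ω).
The clique on [8, 11, 14] has size 3, forcing χ ≥ 3, and the coloring below uses 3 colors, so χ(G) = 3.
A valid 3-coloring: color 1: [1, 9, 11]; color 2: [3, 8]; color 3: [2, 4, 14].

χ(G) = 3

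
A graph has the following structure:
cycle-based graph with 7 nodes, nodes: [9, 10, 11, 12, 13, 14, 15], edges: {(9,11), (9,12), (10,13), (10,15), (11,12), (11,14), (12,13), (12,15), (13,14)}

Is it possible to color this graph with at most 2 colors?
The clique on vertices [9, 11, 12] has size 3 > 2, so it alone needs 3 colors.

No, G is not 2-colorable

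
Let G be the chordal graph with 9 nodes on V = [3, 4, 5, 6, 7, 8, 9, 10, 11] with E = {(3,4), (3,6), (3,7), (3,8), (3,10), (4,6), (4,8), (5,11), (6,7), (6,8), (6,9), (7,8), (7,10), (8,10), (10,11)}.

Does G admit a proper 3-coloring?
The clique on vertices [3, 7, 8, 10] has size 4 > 3, so it alone needs 4 colors.

No, G is not 3-colorable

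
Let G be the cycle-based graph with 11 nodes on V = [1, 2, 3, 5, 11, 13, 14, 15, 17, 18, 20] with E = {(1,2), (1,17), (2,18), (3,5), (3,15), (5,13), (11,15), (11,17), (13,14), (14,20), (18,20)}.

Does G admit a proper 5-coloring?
A valid 5-coloring: color 1: [5, 14, 15, 17, 18]; color 2: [1, 3, 11, 13, 20]; color 3: [2].
(χ(G) = 3 ≤ 5.)

Yes, G is 5-colorable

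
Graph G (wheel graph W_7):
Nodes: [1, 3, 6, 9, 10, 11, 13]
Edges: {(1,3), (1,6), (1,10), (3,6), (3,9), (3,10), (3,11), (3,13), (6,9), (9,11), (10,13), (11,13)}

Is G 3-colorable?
Yes, G is 3-colorable

A valid 3-coloring: color 1: [3]; color 2: [1, 9, 13]; color 3: [6, 10, 11].
(χ(G) = 3 ≤ 3.)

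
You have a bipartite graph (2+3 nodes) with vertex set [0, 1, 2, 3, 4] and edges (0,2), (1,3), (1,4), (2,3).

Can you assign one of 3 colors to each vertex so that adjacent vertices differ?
A valid 3-coloring: color 1: [1, 2]; color 2: [0, 3, 4].
(χ(G) = 2 ≤ 3.)

Yes, G is 3-colorable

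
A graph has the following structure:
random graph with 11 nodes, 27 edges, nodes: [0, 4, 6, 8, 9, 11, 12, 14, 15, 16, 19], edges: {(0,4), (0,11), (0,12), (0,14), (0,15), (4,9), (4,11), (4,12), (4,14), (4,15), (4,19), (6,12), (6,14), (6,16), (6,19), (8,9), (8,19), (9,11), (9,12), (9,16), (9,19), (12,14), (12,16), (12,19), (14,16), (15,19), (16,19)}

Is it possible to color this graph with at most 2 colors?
The clique on vertices [9, 12, 16, 19] has size 4 > 2, so it alone needs 4 colors.

No, G is not 2-colorable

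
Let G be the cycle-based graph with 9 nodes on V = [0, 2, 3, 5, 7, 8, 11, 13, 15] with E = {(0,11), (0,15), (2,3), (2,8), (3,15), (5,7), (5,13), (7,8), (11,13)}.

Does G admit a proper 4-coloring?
Yes, G is 4-colorable

A valid 4-coloring: color 1: [0, 2, 7, 13]; color 2: [5, 8, 11, 15]; color 3: [3].
(χ(G) = 3 ≤ 4.)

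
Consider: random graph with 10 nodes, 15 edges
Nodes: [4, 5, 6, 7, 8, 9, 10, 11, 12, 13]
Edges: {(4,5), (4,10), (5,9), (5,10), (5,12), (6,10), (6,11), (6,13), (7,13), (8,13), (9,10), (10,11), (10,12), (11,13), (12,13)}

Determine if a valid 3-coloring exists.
A valid 3-coloring: color 1: [10, 13]; color 2: [5, 7, 8, 11]; color 3: [4, 6, 9, 12].
(χ(G) = 3 ≤ 3.)

Yes, G is 3-colorable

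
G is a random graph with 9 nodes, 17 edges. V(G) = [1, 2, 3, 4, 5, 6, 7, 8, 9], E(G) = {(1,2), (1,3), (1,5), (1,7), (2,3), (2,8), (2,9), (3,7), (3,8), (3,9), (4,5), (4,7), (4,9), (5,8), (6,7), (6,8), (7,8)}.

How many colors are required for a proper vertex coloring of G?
Clique number ω(G) = 3 (lower bound: χ ≥ ω).
The clique on [2, 3, 8] has size 3, forcing χ ≥ 3, and the coloring below uses 3 colors, so χ(G) = 3.
A valid 3-coloring: color 1: [2, 5, 7]; color 2: [3, 4, 6]; color 3: [1, 8, 9].

χ(G) = 3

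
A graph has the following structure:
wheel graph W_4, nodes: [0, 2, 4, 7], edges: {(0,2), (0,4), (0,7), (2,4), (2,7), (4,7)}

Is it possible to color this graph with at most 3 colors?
The clique on vertices [0, 2, 4, 7] has size 4 > 3, so it alone needs 4 colors.

No, G is not 3-colorable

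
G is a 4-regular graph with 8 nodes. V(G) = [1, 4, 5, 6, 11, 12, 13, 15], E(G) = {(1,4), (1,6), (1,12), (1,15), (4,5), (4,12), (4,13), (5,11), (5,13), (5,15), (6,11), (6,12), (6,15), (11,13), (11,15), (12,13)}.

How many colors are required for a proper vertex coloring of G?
Clique number ω(G) = 3 (lower bound: χ ≥ ω).
Suppose a proper 3-coloring c exists. The clique [1, 4, 12] takes 3 distinct colors; by symmetry let c(1) = 1, c(4) = 2, c(12) = 3.
- Vertex 6: neighbors [1, 12] already have colors [1, 3] ⇒ c(6) = 2.
- Vertex 13: neighbors [4, 12] already have colors [2, 3] ⇒ c(13) = 1.
- Vertex 5: neighbors [13, 4] already have colors [1, 2] ⇒ c(5) = 3.
- Vertex 11: neighbors [13, 6, 5] already have colors [1, 2, 3] — all 3 colors blocked. Contradiction.
The forced assignments end in a contradiction, so G has no proper 3-coloring (χ ≥ 4).
The coloring below uses 4 colors, so χ(G) = 4.
A valid 4-coloring: color 1: [13, 15]; color 2: [4, 6]; color 3: [1, 11]; color 4: [5, 12].

χ(G) = 4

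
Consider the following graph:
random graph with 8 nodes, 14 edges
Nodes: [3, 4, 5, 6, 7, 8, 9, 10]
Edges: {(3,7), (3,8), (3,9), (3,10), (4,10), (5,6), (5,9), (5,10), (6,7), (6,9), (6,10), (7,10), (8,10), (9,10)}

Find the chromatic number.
Clique number ω(G) = 4 (lower bound: χ ≥ ω).
The clique on [5, 6, 9, 10] has size 4, forcing χ ≥ 4, and the coloring below uses 4 colors, so χ(G) = 4.
A valid 4-coloring: color 1: [10]; color 2: [3, 4, 6]; color 3: [7, 8, 9]; color 4: [5].

χ(G) = 4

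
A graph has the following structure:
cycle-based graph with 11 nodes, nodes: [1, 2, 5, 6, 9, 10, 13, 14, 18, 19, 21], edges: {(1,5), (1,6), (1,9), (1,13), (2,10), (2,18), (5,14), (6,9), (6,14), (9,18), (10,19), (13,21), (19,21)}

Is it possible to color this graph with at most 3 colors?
A valid 3-coloring: color 1: [1, 10, 14, 18, 21]; color 2: [2, 5, 9, 13, 19]; color 3: [6].
(χ(G) = 3 ≤ 3.)

Yes, G is 3-colorable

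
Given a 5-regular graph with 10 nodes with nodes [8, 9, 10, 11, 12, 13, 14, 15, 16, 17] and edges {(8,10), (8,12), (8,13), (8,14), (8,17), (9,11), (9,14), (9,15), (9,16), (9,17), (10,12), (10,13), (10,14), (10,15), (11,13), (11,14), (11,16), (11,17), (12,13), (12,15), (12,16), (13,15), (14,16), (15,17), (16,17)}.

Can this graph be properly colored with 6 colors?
Yes, G is 6-colorable

A valid 6-coloring: color 1: [8, 15, 16]; color 2: [13, 14, 17]; color 3: [9, 12]; color 4: [10, 11].
(χ(G) = 4 ≤ 6.)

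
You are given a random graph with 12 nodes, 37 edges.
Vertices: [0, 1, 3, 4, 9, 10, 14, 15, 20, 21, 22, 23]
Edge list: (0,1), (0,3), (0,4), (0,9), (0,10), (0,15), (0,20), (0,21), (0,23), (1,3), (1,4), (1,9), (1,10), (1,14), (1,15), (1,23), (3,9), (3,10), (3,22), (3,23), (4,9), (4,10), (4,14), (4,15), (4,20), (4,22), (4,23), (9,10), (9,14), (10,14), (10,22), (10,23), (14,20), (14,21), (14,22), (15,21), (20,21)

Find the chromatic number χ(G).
Clique number ω(G) = 5 (lower bound: χ ≥ ω).
The clique on [0, 1, 3, 9, 10] has size 5, forcing χ ≥ 5, and the coloring below uses 5 colors, so χ(G) = 5.
A valid 5-coloring: color 1: [3, 4, 21]; color 2: [0, 14]; color 3: [10, 15, 20]; color 4: [1, 22]; color 5: [9, 23].

χ(G) = 5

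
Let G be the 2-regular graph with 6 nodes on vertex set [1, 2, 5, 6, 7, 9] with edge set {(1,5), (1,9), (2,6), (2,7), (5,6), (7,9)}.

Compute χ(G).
Clique number ω(G) = 2 (lower bound: χ ≥ ω).
The graph is bipartite (no odd cycle), so 2 colors suffice: χ(G) = 2.
A valid 2-coloring: color 1: [2, 5, 9]; color 2: [1, 6, 7].

χ(G) = 2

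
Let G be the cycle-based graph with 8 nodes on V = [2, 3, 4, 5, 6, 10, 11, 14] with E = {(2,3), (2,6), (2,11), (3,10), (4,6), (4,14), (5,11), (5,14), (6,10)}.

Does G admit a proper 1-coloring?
Edge (2,3) forces its endpoints to differ, so 1 color is not enough.

No, G is not 1-colorable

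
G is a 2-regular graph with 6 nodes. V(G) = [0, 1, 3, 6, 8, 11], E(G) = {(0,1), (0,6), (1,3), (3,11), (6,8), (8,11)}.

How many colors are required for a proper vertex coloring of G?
Clique number ω(G) = 2 (lower bound: χ ≥ ω).
The graph is bipartite (no odd cycle), so 2 colors suffice: χ(G) = 2.
A valid 2-coloring: color 1: [1, 6, 11]; color 2: [0, 3, 8].

χ(G) = 2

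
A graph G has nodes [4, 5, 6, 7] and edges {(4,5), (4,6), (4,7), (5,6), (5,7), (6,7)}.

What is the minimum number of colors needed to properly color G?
Clique number ω(G) = 4 (lower bound: χ ≥ ω).
The clique on [4, 5, 6, 7] has size 4, forcing χ ≥ 4, and the coloring below uses 4 colors, so χ(G) = 4.
A valid 4-coloring: color 1: [7]; color 2: [4]; color 3: [5]; color 4: [6].

χ(G) = 4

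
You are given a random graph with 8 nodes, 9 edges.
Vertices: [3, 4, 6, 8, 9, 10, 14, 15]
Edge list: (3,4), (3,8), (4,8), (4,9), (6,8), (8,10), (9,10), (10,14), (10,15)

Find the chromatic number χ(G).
χ(G) = 3

Clique number ω(G) = 3 (lower bound: χ ≥ ω).
The clique on [3, 4, 8] has size 3, forcing χ ≥ 3, and the coloring below uses 3 colors, so χ(G) = 3.
A valid 3-coloring: color 1: [4, 6, 10]; color 2: [8, 9, 14, 15]; color 3: [3].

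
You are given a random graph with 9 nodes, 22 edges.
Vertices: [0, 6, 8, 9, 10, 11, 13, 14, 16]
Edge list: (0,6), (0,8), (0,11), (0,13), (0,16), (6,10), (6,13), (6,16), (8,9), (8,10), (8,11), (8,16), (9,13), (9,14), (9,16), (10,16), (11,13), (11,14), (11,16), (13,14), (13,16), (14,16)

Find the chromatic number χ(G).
Clique number ω(G) = 4 (lower bound: χ ≥ ω).
The clique on [0, 8, 11, 16] has size 4, forcing χ ≥ 4, and the coloring below uses 4 colors, so χ(G) = 4.
A valid 4-coloring: color 1: [16]; color 2: [8, 13]; color 3: [0, 10, 14]; color 4: [6, 9, 11].

χ(G) = 4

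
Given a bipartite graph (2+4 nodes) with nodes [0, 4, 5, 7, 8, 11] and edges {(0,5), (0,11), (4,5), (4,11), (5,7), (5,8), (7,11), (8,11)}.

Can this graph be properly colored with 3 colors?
A valid 3-coloring: color 1: [5, 11]; color 2: [0, 4, 7, 8].
(χ(G) = 2 ≤ 3.)

Yes, G is 3-colorable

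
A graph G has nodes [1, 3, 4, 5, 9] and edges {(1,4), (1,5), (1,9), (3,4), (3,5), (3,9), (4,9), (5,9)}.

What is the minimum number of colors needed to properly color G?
χ(G) = 3

Clique number ω(G) = 3 (lower bound: χ ≥ ω).
The clique on [1, 4, 9] has size 3, forcing χ ≥ 3, and the coloring below uses 3 colors, so χ(G) = 3.
A valid 3-coloring: color 1: [9]; color 2: [1, 3]; color 3: [4, 5].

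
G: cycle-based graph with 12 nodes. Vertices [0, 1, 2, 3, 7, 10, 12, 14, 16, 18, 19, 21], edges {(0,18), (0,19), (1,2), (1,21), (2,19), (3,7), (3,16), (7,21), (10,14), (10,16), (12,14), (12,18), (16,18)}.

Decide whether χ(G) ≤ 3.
A valid 3-coloring: color 1: [1, 7, 12, 16, 19]; color 2: [2, 3, 10, 18, 21]; color 3: [0, 14].
(χ(G) = 3 ≤ 3.)

Yes, G is 3-colorable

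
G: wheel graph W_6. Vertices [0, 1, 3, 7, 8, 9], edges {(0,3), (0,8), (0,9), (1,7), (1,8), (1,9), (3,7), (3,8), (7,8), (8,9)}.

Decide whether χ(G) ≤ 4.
Yes, G is 4-colorable

A valid 4-coloring: color 1: [8]; color 2: [7, 9]; color 3: [1, 3]; color 4: [0].
(χ(G) = 4 ≤ 4.)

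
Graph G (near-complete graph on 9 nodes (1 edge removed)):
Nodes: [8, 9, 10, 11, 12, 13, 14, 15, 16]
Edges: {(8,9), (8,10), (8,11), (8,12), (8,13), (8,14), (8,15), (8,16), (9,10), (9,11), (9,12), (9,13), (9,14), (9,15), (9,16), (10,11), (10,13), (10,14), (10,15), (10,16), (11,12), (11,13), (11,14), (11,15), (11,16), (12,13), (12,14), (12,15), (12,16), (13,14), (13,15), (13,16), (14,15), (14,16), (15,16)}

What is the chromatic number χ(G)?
Clique number ω(G) = 8 (lower bound: χ ≥ ω).
The clique on [8, 9, 10, 11, 13, 14, 15, 16] has size 8, forcing χ ≥ 8, and the coloring below uses 8 colors, so χ(G) = 8.
A valid 8-coloring: color 1: [14]; color 2: [11]; color 3: [16]; color 4: [15]; color 5: [13]; color 6: [9]; color 7: [8]; color 8: [10, 12].

χ(G) = 8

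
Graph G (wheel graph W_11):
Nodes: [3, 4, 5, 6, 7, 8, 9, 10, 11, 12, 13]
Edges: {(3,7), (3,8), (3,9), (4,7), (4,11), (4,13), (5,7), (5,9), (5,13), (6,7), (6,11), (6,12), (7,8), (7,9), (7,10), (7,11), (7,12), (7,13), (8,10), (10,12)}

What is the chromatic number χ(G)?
χ(G) = 3

Clique number ω(G) = 3 (lower bound: χ ≥ ω).
The clique on [3, 7, 8] has size 3, forcing χ ≥ 3, and the coloring below uses 3 colors, so χ(G) = 3.
A valid 3-coloring: color 1: [7]; color 2: [8, 9, 11, 12, 13]; color 3: [3, 4, 5, 6, 10].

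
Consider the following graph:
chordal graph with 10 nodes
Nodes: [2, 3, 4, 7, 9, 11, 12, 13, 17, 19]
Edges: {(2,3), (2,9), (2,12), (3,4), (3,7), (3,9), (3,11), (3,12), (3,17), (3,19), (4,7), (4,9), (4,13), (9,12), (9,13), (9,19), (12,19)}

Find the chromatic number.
Clique number ω(G) = 4 (lower bound: χ ≥ ω).
The clique on [2, 3, 9, 12] has size 4, forcing χ ≥ 4, and the coloring below uses 4 colors, so χ(G) = 4.
A valid 4-coloring: color 1: [3, 13]; color 2: [7, 9, 11, 17]; color 3: [4, 12]; color 4: [2, 19].

χ(G) = 4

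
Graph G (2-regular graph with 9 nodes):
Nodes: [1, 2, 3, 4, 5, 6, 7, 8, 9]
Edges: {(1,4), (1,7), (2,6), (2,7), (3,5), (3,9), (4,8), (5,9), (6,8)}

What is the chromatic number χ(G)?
χ(G) = 3

Clique number ω(G) = 3 (lower bound: χ ≥ ω).
The clique on [3, 5, 9] has size 3, forcing χ ≥ 3, and the coloring below uses 3 colors, so χ(G) = 3.
A valid 3-coloring: color 1: [3, 4, 6, 7]; color 2: [1, 2, 5, 8]; color 3: [9].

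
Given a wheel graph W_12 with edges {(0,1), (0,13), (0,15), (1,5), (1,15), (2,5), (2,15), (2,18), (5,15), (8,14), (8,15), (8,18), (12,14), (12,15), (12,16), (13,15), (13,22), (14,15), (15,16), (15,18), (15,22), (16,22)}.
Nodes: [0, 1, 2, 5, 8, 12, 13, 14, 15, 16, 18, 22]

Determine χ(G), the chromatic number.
Clique number ω(G) = 3 (lower bound: χ ≥ ω).
Odd cycle [22, 16, 12, 14, 8, 18, 2, 5, 1, 0, 13] needs 3 colors (χ ≥ 3).
Vertex 15 is adjacent to every vertex of [0, 1, 2, 5, 8, 12, 13, 14, 16, 18, 22], which already need 3 colors among themselves, so 15 needs a new color (χ ≥ 4).
The coloring below uses 4 colors, so χ(G) = 4.
A valid 4-coloring: color 1: [15]; color 2: [0, 2, 8, 12, 22]; color 3: [5, 13, 14, 16, 18]; color 4: [1].

χ(G) = 4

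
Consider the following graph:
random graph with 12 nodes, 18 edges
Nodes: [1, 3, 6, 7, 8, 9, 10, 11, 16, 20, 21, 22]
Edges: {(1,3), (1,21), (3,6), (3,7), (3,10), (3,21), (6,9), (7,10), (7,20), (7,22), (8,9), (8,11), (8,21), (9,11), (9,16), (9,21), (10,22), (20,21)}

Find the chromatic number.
χ(G) = 3

Clique number ω(G) = 3 (lower bound: χ ≥ ω).
The clique on [1, 3, 21] has size 3, forcing χ ≥ 3, and the coloring below uses 3 colors, so χ(G) = 3.
A valid 3-coloring: color 1: [3, 9, 20, 22]; color 2: [6, 7, 11, 16, 21]; color 3: [1, 8, 10].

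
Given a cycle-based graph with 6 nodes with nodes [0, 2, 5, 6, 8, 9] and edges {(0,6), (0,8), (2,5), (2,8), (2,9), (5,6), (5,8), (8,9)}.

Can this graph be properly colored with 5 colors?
A valid 5-coloring: color 1: [6, 8]; color 2: [0, 2]; color 3: [5, 9].
(χ(G) = 3 ≤ 5.)

Yes, G is 5-colorable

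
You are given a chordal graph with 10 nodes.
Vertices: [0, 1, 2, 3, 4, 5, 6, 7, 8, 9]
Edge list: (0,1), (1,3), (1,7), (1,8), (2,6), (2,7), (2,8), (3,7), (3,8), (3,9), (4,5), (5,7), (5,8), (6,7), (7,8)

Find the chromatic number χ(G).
χ(G) = 4

Clique number ω(G) = 4 (lower bound: χ ≥ ω).
The clique on [1, 3, 7, 8] has size 4, forcing χ ≥ 4, and the coloring below uses 4 colors, so χ(G) = 4.
A valid 4-coloring: color 1: [0, 4, 7, 9]; color 2: [6, 8]; color 3: [2, 3, 5]; color 4: [1].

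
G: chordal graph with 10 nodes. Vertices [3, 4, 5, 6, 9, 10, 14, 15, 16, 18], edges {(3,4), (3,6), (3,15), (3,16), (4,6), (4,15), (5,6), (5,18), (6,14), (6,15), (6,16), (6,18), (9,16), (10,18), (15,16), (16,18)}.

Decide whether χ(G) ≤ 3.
The clique on vertices [3, 6, 15, 16] has size 4 > 3, so it alone needs 4 colors.

No, G is not 3-colorable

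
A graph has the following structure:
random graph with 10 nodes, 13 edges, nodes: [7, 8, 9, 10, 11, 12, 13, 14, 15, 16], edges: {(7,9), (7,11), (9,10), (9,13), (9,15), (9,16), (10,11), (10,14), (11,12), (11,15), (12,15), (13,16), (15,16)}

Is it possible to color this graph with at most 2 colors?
No, G is not 2-colorable

The clique on vertices [9, 13, 16] has size 3 > 2, so it alone needs 3 colors.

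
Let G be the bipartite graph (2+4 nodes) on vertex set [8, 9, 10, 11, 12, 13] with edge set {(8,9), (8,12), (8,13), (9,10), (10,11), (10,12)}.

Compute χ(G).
χ(G) = 2

Clique number ω(G) = 2 (lower bound: χ ≥ ω).
The graph is bipartite (no odd cycle), so 2 colors suffice: χ(G) = 2.
A valid 2-coloring: color 1: [8, 10]; color 2: [9, 11, 12, 13].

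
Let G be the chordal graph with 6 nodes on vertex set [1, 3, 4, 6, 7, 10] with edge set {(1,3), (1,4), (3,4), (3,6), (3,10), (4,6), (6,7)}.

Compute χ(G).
χ(G) = 3

Clique number ω(G) = 3 (lower bound: χ ≥ ω).
The clique on [1, 3, 4] has size 3, forcing χ ≥ 3, and the coloring below uses 3 colors, so χ(G) = 3.
A valid 3-coloring: color 1: [3, 7]; color 2: [1, 6, 10]; color 3: [4].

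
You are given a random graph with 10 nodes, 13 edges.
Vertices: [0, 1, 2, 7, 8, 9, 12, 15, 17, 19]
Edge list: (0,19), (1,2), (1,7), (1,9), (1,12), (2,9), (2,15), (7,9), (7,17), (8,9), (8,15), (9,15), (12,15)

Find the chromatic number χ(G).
Clique number ω(G) = 3 (lower bound: χ ≥ ω).
The clique on [8, 9, 15] has size 3, forcing χ ≥ 3, and the coloring below uses 3 colors, so χ(G) = 3.
A valid 3-coloring: color 1: [0, 9, 12, 17]; color 2: [1, 15, 19]; color 3: [2, 7, 8].

χ(G) = 3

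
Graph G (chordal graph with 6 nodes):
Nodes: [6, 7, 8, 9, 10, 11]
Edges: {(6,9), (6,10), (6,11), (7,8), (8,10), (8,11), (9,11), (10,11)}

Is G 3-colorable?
A valid 3-coloring: color 1: [7, 11]; color 2: [6, 8]; color 3: [9, 10].
(χ(G) = 3 ≤ 3.)

Yes, G is 3-colorable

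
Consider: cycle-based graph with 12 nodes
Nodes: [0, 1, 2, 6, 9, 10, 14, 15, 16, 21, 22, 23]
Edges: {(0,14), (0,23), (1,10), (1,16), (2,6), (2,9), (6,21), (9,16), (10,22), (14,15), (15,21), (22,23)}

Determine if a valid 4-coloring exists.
Yes, G is 4-colorable

A valid 4-coloring: color 1: [2, 10, 14, 16, 21, 23]; color 2: [0, 1, 6, 9, 15, 22].
(χ(G) = 2 ≤ 4.)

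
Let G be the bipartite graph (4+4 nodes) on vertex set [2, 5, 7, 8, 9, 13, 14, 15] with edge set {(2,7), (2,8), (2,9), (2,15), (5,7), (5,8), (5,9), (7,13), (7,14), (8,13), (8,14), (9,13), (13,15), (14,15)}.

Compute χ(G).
Clique number ω(G) = 2 (lower bound: χ ≥ ω).
The graph is bipartite (no odd cycle), so 2 colors suffice: χ(G) = 2.
A valid 2-coloring: color 1: [2, 5, 13, 14]; color 2: [7, 8, 9, 15].

χ(G) = 2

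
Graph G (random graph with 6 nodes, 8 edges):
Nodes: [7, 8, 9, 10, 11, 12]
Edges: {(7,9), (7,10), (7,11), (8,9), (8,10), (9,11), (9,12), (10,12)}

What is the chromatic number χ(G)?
χ(G) = 3

Clique number ω(G) = 3 (lower bound: χ ≥ ω).
The clique on [7, 9, 11] has size 3, forcing χ ≥ 3, and the coloring below uses 3 colors, so χ(G) = 3.
A valid 3-coloring: color 1: [9, 10]; color 2: [7, 8, 12]; color 3: [11].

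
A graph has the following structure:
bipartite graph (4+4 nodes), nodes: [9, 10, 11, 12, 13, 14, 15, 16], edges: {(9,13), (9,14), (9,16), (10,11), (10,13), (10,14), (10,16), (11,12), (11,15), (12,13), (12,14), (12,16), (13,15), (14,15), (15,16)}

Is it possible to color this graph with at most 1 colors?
Edge (9,16) forces its endpoints to differ, so 1 color is not enough.

No, G is not 1-colorable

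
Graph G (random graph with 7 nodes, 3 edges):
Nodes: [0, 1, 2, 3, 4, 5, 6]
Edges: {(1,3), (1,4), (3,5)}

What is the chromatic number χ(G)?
Clique number ω(G) = 2 (lower bound: χ ≥ ω).
The graph is bipartite (no odd cycle), so 2 colors suffice: χ(G) = 2.
A valid 2-coloring: color 1: [0, 2, 3, 4, 6]; color 2: [1, 5].

χ(G) = 2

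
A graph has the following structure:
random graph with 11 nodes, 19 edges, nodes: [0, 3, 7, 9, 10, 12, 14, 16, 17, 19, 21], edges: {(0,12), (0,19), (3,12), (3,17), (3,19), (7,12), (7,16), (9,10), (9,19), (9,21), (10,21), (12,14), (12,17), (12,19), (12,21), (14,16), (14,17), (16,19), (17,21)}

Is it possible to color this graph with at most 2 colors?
No, G is not 2-colorable

The clique on vertices [9, 10, 21] has size 3 > 2, so it alone needs 3 colors.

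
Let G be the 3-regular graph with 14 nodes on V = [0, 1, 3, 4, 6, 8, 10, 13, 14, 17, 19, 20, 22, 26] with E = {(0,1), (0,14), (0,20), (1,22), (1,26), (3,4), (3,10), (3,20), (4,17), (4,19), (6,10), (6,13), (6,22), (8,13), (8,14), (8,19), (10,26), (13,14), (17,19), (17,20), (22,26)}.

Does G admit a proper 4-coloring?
Yes, G is 4-colorable

A valid 4-coloring: color 1: [0, 10, 13, 19, 22]; color 2: [1, 3, 6, 8, 17]; color 3: [4, 14, 20, 26].
(χ(G) = 3 ≤ 4.)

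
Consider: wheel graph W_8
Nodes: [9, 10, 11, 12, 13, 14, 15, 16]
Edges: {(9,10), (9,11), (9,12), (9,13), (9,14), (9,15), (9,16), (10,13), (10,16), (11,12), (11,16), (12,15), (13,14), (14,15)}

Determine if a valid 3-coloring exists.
Odd cycle [12, 15, 14, 13, 10, 16, 11] needs 3 colors (χ ≥ 3).
Vertex 9 is adjacent to every vertex of [10, 11, 12, 13, 14, 15, 16], which already need 3 colors among themselves, so 9 needs a new color (χ ≥ 4).
Hence χ(G) ≥ 4 > 3, so no proper 3-coloring exists.

No, G is not 3-colorable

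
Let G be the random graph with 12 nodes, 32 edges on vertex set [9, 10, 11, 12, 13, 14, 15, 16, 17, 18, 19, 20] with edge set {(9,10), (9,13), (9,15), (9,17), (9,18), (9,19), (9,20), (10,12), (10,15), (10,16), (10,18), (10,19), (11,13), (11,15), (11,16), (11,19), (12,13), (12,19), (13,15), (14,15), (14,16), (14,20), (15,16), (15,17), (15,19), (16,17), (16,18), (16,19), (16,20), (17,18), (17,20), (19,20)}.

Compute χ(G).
Clique number ω(G) = 4 (lower bound: χ ≥ ω).
The clique on [10, 15, 16, 19] has size 4, forcing χ ≥ 4, and the coloring below uses 4 colors, so χ(G) = 4.
A valid 4-coloring: color 1: [9, 12, 16]; color 2: [15, 18, 20]; color 3: [13, 14, 17, 19]; color 4: [10, 11].

χ(G) = 4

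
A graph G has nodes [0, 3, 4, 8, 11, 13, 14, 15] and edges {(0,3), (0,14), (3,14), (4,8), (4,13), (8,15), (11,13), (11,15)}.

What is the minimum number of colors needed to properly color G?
Clique number ω(G) = 3 (lower bound: χ ≥ ω).
The clique on [0, 3, 14] has size 3, forcing χ ≥ 3, and the coloring below uses 3 colors, so χ(G) = 3.
A valid 3-coloring: color 1: [3, 13, 15]; color 2: [8, 11, 14]; color 3: [0, 4].

χ(G) = 3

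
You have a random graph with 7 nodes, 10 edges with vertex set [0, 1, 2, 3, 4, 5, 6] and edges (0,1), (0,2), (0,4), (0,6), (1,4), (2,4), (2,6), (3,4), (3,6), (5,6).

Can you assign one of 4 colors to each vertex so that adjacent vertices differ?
A valid 4-coloring: color 1: [0, 3, 5]; color 2: [4, 6]; color 3: [1, 2].
(χ(G) = 3 ≤ 4.)

Yes, G is 4-colorable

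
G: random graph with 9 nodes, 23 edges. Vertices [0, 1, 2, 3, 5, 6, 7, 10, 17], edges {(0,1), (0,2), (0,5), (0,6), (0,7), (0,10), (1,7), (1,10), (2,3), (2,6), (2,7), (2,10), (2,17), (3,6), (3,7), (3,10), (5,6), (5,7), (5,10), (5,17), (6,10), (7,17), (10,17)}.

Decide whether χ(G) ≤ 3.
The clique on vertices [0, 2, 6, 10] has size 4 > 3, so it alone needs 4 colors.

No, G is not 3-colorable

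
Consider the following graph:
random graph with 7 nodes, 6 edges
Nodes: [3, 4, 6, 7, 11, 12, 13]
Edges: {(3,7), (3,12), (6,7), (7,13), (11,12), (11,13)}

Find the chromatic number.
χ(G) = 3

Clique number ω(G) = 2 (lower bound: χ ≥ ω).
Odd cycle [11, 12, 3, 7, 13] needs 3 colors (χ ≥ 3).
The coloring below uses 3 colors, so χ(G) = 3.
A valid 3-coloring: color 1: [4, 7, 11]; color 2: [6, 12, 13]; color 3: [3].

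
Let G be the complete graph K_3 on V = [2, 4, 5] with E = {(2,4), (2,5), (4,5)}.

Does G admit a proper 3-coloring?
A valid 3-coloring: color 1: [5]; color 2: [4]; color 3: [2].
(χ(G) = 3 ≤ 3.)

Yes, G is 3-colorable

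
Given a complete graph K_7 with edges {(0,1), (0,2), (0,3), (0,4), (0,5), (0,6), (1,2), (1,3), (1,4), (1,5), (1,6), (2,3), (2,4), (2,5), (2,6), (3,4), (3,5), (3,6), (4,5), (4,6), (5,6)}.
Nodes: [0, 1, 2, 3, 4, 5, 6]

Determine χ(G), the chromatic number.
Clique number ω(G) = 7 (lower bound: χ ≥ ω).
The clique on [0, 1, 2, 3, 4, 5, 6] has size 7, forcing χ ≥ 7, and the coloring below uses 7 colors, so χ(G) = 7.
A valid 7-coloring: color 1: [5]; color 2: [6]; color 3: [1]; color 4: [0]; color 5: [3]; color 6: [2]; color 7: [4].

χ(G) = 7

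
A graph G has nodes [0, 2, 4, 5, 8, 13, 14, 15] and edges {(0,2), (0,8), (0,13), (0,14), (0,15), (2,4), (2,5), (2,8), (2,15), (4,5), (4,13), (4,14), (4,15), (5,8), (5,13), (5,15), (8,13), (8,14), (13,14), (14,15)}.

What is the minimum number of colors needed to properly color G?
χ(G) = 4

Clique number ω(G) = 4 (lower bound: χ ≥ ω).
The clique on [0, 8, 13, 14] has size 4, forcing χ ≥ 4, and the coloring below uses 4 colors, so χ(G) = 4.
A valid 4-coloring: color 1: [5, 14]; color 2: [8, 15]; color 3: [0, 4]; color 4: [2, 13].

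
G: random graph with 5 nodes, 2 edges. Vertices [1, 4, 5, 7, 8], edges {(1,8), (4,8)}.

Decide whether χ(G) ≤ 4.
Yes, G is 4-colorable

A valid 4-coloring: color 1: [5, 7, 8]; color 2: [1, 4].
(χ(G) = 2 ≤ 4.)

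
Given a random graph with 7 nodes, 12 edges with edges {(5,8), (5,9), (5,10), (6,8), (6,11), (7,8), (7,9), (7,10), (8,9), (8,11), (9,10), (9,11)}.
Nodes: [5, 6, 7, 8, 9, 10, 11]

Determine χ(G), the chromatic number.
Clique number ω(G) = 3 (lower bound: χ ≥ ω).
The clique on [8, 9, 11] has size 3, forcing χ ≥ 3, and the coloring below uses 3 colors, so χ(G) = 3.
A valid 3-coloring: color 1: [6, 9]; color 2: [8, 10]; color 3: [5, 7, 11].

χ(G) = 3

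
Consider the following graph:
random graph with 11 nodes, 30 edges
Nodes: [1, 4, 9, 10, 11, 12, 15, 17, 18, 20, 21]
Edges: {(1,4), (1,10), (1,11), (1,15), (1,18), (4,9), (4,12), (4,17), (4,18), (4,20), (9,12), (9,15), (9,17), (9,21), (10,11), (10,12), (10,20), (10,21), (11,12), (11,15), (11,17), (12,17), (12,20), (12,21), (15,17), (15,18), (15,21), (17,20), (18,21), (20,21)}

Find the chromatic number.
χ(G) = 4

Clique number ω(G) = 4 (lower bound: χ ≥ ω).
The clique on [4, 9, 12, 17] has size 4, forcing χ ≥ 4, and the coloring below uses 4 colors, so χ(G) = 4.
A valid 4-coloring: color 1: [12, 15]; color 2: [4, 11, 21]; color 3: [1, 9, 20]; color 4: [10, 17, 18].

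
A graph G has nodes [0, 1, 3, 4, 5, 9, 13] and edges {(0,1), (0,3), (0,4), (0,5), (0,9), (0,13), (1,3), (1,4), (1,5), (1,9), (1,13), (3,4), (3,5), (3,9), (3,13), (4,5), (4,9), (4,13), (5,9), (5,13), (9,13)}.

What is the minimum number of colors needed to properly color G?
Clique number ω(G) = 7 (lower bound: χ ≥ ω).
The clique on [0, 1, 3, 4, 5, 9, 13] has size 7, forcing χ ≥ 7, and the coloring below uses 7 colors, so χ(G) = 7.
A valid 7-coloring: color 1: [4]; color 2: [1]; color 3: [13]; color 4: [0]; color 5: [3]; color 6: [9]; color 7: [5].

χ(G) = 7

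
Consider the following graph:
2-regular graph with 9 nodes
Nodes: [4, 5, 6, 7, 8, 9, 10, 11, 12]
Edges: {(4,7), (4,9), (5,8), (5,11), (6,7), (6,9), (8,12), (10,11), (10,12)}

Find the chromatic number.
Clique number ω(G) = 2 (lower bound: χ ≥ ω).
Odd cycle [12, 8, 5, 11, 10] needs 3 colors (χ ≥ 3).
The coloring below uses 3 colors, so χ(G) = 3.
A valid 3-coloring: color 1: [4, 6, 8, 11]; color 2: [5, 7, 9, 10]; color 3: [12].

χ(G) = 3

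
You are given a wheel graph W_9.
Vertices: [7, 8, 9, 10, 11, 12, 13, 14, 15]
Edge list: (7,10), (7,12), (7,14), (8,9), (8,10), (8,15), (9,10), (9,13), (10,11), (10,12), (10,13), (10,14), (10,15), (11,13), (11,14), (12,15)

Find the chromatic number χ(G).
χ(G) = 3

Clique number ω(G) = 3 (lower bound: χ ≥ ω).
The clique on [7, 10, 12] has size 3, forcing χ ≥ 3, and the coloring below uses 3 colors, so χ(G) = 3.
A valid 3-coloring: color 1: [10]; color 2: [7, 9, 11, 15]; color 3: [8, 12, 13, 14].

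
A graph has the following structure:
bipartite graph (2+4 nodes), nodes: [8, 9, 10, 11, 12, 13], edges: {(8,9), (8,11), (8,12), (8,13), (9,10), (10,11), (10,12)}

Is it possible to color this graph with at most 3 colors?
Yes, G is 3-colorable

A valid 3-coloring: color 1: [8, 10]; color 2: [9, 11, 12, 13].
(χ(G) = 2 ≤ 3.)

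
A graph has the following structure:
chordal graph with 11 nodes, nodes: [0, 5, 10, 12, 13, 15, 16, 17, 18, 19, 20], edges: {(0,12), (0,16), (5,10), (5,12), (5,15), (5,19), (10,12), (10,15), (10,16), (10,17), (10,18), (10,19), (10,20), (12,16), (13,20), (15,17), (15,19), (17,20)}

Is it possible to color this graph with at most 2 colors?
No, G is not 2-colorable

The clique on vertices [5, 10, 15, 19] has size 4 > 2, so it alone needs 4 colors.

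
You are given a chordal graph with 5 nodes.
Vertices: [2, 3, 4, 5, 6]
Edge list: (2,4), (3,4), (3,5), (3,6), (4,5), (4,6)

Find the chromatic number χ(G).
Clique number ω(G) = 3 (lower bound: χ ≥ ω).
The clique on [3, 4, 5] has size 3, forcing χ ≥ 3, and the coloring below uses 3 colors, so χ(G) = 3.
A valid 3-coloring: color 1: [4]; color 2: [2, 3]; color 3: [5, 6].

χ(G) = 3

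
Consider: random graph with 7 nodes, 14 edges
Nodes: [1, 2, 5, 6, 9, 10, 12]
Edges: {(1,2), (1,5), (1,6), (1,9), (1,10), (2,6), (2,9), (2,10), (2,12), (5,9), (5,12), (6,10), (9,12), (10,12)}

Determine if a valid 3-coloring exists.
The clique on vertices [1, 2, 6, 10] has size 4 > 3, so it alone needs 4 colors.

No, G is not 3-colorable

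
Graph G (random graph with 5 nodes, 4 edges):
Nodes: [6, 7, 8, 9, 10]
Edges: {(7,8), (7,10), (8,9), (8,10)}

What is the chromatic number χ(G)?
Clique number ω(G) = 3 (lower bound: χ ≥ ω).
The clique on [7, 8, 10] has size 3, forcing χ ≥ 3, and the coloring below uses 3 colors, so χ(G) = 3.
A valid 3-coloring: color 1: [6, 8]; color 2: [9, 10]; color 3: [7].

χ(G) = 3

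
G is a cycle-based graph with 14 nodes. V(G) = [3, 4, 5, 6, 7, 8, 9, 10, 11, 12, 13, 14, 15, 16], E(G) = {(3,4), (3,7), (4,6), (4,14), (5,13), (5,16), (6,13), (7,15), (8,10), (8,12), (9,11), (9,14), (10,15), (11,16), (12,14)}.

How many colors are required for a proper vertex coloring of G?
χ(G) = 2

Clique number ω(G) = 2 (lower bound: χ ≥ ω).
The graph is bipartite (no odd cycle), so 2 colors suffice: χ(G) = 2.
A valid 2-coloring: color 1: [4, 7, 9, 10, 12, 13, 16]; color 2: [3, 5, 6, 8, 11, 14, 15].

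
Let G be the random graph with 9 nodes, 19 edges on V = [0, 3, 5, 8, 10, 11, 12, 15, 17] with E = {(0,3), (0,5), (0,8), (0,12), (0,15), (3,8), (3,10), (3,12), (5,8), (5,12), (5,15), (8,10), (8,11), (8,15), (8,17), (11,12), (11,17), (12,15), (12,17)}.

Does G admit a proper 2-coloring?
The clique on vertices [0, 5, 8, 15] has size 4 > 2, so it alone needs 4 colors.

No, G is not 2-colorable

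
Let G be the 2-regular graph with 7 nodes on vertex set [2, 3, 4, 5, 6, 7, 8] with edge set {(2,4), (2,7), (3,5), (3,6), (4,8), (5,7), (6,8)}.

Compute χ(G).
Clique number ω(G) = 2 (lower bound: χ ≥ ω).
Odd cycle [5, 7, 2, 4, 8, 6, 3] needs 3 colors (χ ≥ 3).
The coloring below uses 3 colors, so χ(G) = 3.
A valid 3-coloring: color 1: [2, 5, 6]; color 2: [3, 4, 7]; color 3: [8].

χ(G) = 3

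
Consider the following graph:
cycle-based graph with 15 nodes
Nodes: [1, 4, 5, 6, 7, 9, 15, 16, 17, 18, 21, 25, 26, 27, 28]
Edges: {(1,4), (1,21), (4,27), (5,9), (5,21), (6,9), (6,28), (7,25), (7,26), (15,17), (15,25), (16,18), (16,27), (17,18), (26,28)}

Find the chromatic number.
Clique number ω(G) = 2 (lower bound: χ ≥ ω).
Odd cycle [26, 7, 25, 15, 17, 18, 16, 27, 4, 1, 21, 5, 9, 6, 28] needs 3 colors (χ ≥ 3).
The coloring below uses 3 colors, so χ(G) = 3.
A valid 3-coloring: color 1: [4, 6, 16, 17, 21, 25, 26]; color 2: [1, 5, 7, 15, 18, 27, 28]; color 3: [9].

χ(G) = 3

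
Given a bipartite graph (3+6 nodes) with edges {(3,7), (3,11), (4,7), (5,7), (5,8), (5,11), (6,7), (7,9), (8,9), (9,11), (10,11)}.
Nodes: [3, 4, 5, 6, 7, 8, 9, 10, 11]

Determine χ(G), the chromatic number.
χ(G) = 2

Clique number ω(G) = 2 (lower bound: χ ≥ ω).
The graph is bipartite (no odd cycle), so 2 colors suffice: χ(G) = 2.
A valid 2-coloring: color 1: [7, 8, 11]; color 2: [3, 4, 5, 6, 9, 10].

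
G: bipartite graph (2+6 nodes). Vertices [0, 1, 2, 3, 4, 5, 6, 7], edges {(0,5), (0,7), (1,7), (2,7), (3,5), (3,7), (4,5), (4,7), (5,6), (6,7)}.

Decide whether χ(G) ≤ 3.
Yes, G is 3-colorable

A valid 3-coloring: color 1: [5, 7]; color 2: [0, 1, 2, 3, 4, 6].
(χ(G) = 2 ≤ 3.)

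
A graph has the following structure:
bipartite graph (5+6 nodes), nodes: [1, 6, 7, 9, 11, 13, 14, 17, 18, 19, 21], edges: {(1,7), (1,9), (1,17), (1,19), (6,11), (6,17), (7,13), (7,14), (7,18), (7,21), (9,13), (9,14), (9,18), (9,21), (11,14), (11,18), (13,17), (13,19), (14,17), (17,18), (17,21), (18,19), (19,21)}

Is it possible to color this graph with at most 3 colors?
Yes, G is 3-colorable

A valid 3-coloring: color 1: [7, 9, 11, 17, 19]; color 2: [1, 6, 13, 14, 18, 21].
(χ(G) = 2 ≤ 3.)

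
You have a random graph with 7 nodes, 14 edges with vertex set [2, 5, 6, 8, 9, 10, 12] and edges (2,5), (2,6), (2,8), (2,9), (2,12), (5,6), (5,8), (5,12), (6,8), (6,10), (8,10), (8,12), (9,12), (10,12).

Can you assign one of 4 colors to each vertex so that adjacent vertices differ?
A valid 4-coloring: color 1: [6, 12]; color 2: [8, 9]; color 3: [2, 10]; color 4: [5].
(χ(G) = 4 ≤ 4.)

Yes, G is 4-colorable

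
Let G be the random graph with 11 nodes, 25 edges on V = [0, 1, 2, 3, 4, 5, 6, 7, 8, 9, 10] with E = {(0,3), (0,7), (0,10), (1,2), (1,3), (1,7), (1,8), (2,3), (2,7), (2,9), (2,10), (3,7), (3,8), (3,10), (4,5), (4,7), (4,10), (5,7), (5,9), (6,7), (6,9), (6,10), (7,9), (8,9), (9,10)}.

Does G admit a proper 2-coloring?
No, G is not 2-colorable

The clique on vertices [1, 2, 3, 7] has size 4 > 2, so it alone needs 4 colors.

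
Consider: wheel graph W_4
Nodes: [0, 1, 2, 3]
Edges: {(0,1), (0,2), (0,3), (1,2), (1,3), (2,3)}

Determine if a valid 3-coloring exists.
No, G is not 3-colorable

The clique on vertices [0, 1, 2, 3] has size 4 > 3, so it alone needs 4 colors.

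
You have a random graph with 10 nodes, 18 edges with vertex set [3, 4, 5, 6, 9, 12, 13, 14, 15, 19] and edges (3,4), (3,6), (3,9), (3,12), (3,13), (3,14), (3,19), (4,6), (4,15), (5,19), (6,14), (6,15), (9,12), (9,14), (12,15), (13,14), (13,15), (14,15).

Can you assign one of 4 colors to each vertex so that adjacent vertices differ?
Yes, G is 4-colorable

A valid 4-coloring: color 1: [3, 5, 15]; color 2: [4, 12, 14, 19]; color 3: [6, 9, 13].
(χ(G) = 3 ≤ 4.)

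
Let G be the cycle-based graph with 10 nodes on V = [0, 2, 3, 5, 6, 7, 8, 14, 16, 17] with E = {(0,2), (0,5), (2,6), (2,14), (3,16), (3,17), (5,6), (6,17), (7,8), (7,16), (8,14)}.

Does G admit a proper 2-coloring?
Yes, G is 2-colorable

A valid 2-coloring: color 1: [0, 3, 6, 7, 14]; color 2: [2, 5, 8, 16, 17].
(χ(G) = 2 ≤ 2.)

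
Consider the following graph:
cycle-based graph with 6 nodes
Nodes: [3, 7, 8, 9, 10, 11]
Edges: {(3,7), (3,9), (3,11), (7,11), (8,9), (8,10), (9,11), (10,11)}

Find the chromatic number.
Clique number ω(G) = 3 (lower bound: χ ≥ ω).
The clique on [3, 9, 11] has size 3, forcing χ ≥ 3, and the coloring below uses 3 colors, so χ(G) = 3.
A valid 3-coloring: color 1: [8, 11]; color 2: [7, 9, 10]; color 3: [3].

χ(G) = 3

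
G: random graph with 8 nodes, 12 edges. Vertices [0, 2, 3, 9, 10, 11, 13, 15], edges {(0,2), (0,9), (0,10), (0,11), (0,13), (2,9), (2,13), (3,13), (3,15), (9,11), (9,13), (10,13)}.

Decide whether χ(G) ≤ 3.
No, G is not 3-colorable

The clique on vertices [0, 2, 9, 13] has size 4 > 3, so it alone needs 4 colors.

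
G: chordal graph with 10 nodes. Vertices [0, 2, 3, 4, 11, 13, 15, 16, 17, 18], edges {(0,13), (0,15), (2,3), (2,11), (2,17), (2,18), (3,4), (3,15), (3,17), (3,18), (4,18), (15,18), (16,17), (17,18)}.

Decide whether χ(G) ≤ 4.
A valid 4-coloring: color 1: [0, 11, 16, 18]; color 2: [3, 13]; color 3: [4, 15, 17]; color 4: [2].
(χ(G) = 4 ≤ 4.)

Yes, G is 4-colorable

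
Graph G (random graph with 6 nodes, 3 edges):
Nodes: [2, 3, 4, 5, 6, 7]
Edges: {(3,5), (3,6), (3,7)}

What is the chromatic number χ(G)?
χ(G) = 2

Clique number ω(G) = 2 (lower bound: χ ≥ ω).
The graph is bipartite (no odd cycle), so 2 colors suffice: χ(G) = 2.
A valid 2-coloring: color 1: [2, 3, 4]; color 2: [5, 6, 7].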